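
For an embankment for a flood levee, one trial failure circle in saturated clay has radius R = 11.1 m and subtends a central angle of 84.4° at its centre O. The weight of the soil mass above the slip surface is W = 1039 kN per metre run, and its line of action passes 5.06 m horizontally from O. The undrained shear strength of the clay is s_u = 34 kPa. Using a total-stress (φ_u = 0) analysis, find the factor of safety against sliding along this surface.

Taking moments about the centre O, the resisting moment is provided by the undrained shear strength acting along the arc:
Arc length L_a = R·θ = 11.1·(84.4°·π/180) = 11.1·1.4731 = 16.35 m
M_R = s_u·L_a·R = 34·16.35·11.1 = 6170.8 kN·m/m
M_D = W·d = 1039·5.06 = 5257.3 kN·m/m
FS = M_R / M_D = 6170.8 / 5257.3 = 1.174

FS = 1.17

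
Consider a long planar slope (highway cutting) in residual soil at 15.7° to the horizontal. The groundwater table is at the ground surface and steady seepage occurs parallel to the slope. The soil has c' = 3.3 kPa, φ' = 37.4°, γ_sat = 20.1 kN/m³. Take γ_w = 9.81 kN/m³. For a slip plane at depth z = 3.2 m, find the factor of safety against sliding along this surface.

FS = 1.59

With seepage parallel to the slope and the water table at the surface, the effective normal stress on the slip plane uses the buoyant unit weight γ' = γ_sat − γ_w while the driving shear stress uses γ_sat:
FS = [c' + γ' z cos²β tanφ'] / [γ_sat z sinβ cosβ]
γ' = 20.1 − 9.81 = 10.29 kN/m³
Numerator = 3.3 + 10.29·3.2·cos²15.7°·tan37.4° = 3.3 + 10.29·3.2·0.9268·0.7646 = 26.632 kPa
Denominator = 20.1·3.2·sin15.7°·cos15.7° = 20.1·3.2·0.2706·0.9627 = 16.756 kPa
FS = 26.632 / 16.756 = 1.589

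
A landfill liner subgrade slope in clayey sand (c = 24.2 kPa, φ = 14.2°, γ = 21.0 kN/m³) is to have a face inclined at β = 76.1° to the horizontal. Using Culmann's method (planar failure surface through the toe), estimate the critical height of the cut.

H_c = 8.20 m

Culmann's analysis gives the critical failure plane at α_cr = (β + φ)/2 = (76.1 + 14.2)/2 = 45.1°, and the critical height
H_c = (4c/γ) · sinβ cosφ / [1 − cos(β − φ)]
    = (4·24.2/21.0) · sin76.1°·cos14.2° / [1 − cos(61.9°)]
    = 4.610 · 0.9707·0.9694 / [1 − 0.4710]
    = 4.610 · 0.9411 / 0.5290
    = 8.20 m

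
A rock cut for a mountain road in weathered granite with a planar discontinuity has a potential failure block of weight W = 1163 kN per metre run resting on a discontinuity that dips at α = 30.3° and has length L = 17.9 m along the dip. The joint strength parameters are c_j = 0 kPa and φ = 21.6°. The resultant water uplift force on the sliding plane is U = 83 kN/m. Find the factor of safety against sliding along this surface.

Resolving the block weight along and normal to the plane and applying the Mohr–Coulomb strength on the joint:
N' = W cosα − U = 1163·cos30.3° − 83 = 921.1 kN/m
Driving force T = W sinα = 1163·sin30.3° = 586.8 kN/m
Resisting force R = c_j·L + N'·tanφ = 0·17.9 + 921.1·tan21.6° = 0.0 + 364.7 = 364.7 kN/m
FS = R / T = 364.7 / 586.8 = 0.622

FS = 0.62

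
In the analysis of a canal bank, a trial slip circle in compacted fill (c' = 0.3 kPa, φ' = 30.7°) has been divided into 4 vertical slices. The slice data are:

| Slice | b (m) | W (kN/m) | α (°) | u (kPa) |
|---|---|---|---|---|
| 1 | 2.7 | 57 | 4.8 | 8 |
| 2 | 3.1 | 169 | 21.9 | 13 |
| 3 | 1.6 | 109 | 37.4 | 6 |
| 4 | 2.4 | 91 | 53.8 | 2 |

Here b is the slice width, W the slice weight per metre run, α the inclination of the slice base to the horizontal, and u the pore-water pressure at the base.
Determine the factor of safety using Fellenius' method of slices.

Ordinary method of slices: FS = Σ[c'·Δl_i + (W_i cosα_i − u_i·Δl_i)·tanφ'] / Σ W_i sinα_i, with Δl_i = b_i / cosα_i.
Slice 1: Δl = 2.7/cos4.8° = 2.710 m; N'_1 = 57·cos4.8° − 8·2.710 = 35.1; c'Δl = 0.81; W sinα = 4.8
Slice 2: Δl = 3.1/cos21.9° = 3.341 m; N'_2 = 169·cos21.9° − 13·3.341 = 113.4; c'Δl = 1.00; W sinα = 63.0
Slice 3: Δl = 1.6/cos37.4° = 2.014 m; N'_3 = 109·cos37.4° − 6·2.014 = 74.5; c'Δl = 0.60; W sinα = 66.2
Slice 4: Δl = 2.4/cos53.8° = 4.064 m; N'_4 = 91·cos53.8° − 2·4.064 = 45.6; c'Δl = 1.22; W sinα = 73.4
Σc'Δl = 3.6 kN/m; ΣN' = 268.6 kN/m; ΣW sinα = 207.4 kN/m
Resisting = 3.6 + 268.6·tan30.7° = 3.6 + 159.5 = 163.1 kN/m
FS = 163.1 / 207.4 = 0.786

FS = 0.79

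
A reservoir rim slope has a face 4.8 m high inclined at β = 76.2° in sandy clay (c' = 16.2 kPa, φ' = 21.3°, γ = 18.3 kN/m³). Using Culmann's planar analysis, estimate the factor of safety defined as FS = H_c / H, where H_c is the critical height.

H_c = (4c'/γ) · sinβ cosφ' / [1 − cos(β − φ')]
    = (4·16.2/18.3) · sin76.2°·cos21.3° / [1 − cos54.9°]
    = 3.541 · 0.9048 / 0.4250 = 7.54 m
FS = H_c / H = 7.54 / 4.8 = 1.571

FS = 1.57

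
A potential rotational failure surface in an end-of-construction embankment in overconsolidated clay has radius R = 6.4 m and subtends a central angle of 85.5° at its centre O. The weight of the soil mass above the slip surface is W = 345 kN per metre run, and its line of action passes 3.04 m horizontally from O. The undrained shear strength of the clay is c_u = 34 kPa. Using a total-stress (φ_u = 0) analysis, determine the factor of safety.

FS = 1.98

Taking moments about the centre O, the resisting moment is provided by the undrained shear strength acting along the arc:
Arc length L_a = R·θ = 6.4·(85.5°·π/180) = 6.4·1.4923 = 9.55 m
M_R = c_u·L_a·R = 34·9.55·6.4 = 2078.2 kN·m/m
M_D = W·d = 345·3.04 = 1048.8 kN·m/m
FS = M_R / M_D = 2078.2 / 1048.8 = 1.981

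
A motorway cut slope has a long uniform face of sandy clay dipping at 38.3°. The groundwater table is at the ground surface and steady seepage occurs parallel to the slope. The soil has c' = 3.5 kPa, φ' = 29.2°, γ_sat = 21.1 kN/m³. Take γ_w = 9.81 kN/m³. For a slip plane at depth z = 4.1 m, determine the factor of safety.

With seepage parallel to the slope and the water table at the surface, the effective normal stress on the slip plane uses the buoyant unit weight γ' = γ_sat − γ_w while the driving shear stress uses γ_sat:
FS = [c' + γ' z cos²β tanφ'] / [γ_sat z sinβ cosβ]
γ' = 21.1 − 9.81 = 11.29 kN/m³
Numerator = 3.5 + 11.29·4.1·cos²38.3°·tan29.2° = 3.5 + 11.29·4.1·0.6159·0.5589 = 19.433 kPa
Denominator = 21.1·4.1·sin38.3°·cos38.3° = 21.1·4.1·0.6198·0.7848 = 42.077 kPa
FS = 19.433 / 42.077 = 0.462

FS = 0.46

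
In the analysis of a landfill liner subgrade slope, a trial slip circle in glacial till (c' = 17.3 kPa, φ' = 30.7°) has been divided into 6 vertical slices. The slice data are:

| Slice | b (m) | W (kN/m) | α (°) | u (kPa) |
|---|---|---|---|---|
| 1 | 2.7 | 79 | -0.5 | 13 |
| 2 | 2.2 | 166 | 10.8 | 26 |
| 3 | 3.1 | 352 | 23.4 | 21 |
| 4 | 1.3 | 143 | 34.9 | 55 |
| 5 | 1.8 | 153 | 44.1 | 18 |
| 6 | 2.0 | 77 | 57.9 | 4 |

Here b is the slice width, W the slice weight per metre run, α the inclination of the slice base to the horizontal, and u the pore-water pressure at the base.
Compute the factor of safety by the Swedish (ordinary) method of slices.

FS = 1.39

Ordinary method of slices: FS = Σ[c'·Δl_i + (W_i cosα_i − u_i·Δl_i)·tanφ'] / Σ W_i sinα_i, with Δl_i = b_i / cosα_i.
Slice 1: Δl = 2.7/cos(-0.5°) = 2.700 m; N'_1 = 79·cos(-0.5°) − 13·2.700 = 43.9; c'Δl = 46.71; W sinα = -0.7
Slice 2: Δl = 2.2/cos10.8° = 2.240 m; N'_2 = 166·cos10.8° − 26·2.240 = 104.8; c'Δl = 38.75; W sinα = 31.1
Slice 3: Δl = 3.1/cos23.4° = 3.378 m; N'_3 = 352·cos23.4° − 21·3.378 = 252.1; c'Δl = 58.44; W sinα = 139.8
Slice 4: Δl = 1.3/cos34.9° = 1.585 m; N'_4 = 143·cos34.9° − 55·1.585 = 30.1; c'Δl = 27.42; W sinα = 81.8
Slice 5: Δl = 1.8/cos44.1° = 2.507 m; N'_5 = 153·cos44.1° − 18·2.507 = 64.8; c'Δl = 43.36; W sinα = 106.5
Slice 6: Δl = 2.0/cos57.9° = 3.764 m; N'_6 = 77·cos57.9° − 4·3.764 = 25.9; c'Δl = 65.11; W sinα = 65.2
Σc'Δl = 279.8 kN/m; ΣN' = 521.6 kN/m; ΣW sinα = 423.7 kN/m
Resisting = 279.8 + 521.6·tan30.7° = 279.8 + 309.7 = 589.5 kN/m
FS = 589.5 / 423.7 = 1.391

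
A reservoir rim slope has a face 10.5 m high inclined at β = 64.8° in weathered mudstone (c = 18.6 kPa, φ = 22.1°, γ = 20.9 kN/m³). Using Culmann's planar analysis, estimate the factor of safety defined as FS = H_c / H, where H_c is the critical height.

FS = 1.07

H_c = (4c/γ) · sinβ cosφ / [1 − cos(β − φ)]
    = (4·18.6/20.9) · sin64.8°·cos22.1° / [1 − cos42.7°]
    = 3.560 · 0.8383 / 0.2651 = 11.26 m
FS = H_c / H = 11.26 / 10.5 = 1.072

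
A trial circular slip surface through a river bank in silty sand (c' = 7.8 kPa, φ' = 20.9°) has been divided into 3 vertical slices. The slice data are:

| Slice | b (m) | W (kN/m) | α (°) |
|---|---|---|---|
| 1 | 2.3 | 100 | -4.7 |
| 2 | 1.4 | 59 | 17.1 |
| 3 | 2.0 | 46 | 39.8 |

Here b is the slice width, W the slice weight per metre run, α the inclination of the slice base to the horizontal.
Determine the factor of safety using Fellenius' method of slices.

Ordinary method of slices: FS = Σ[c'·Δl_i + (W_i cosα_i)·tanφ'] / Σ W_i sinα_i, with Δl_i = b_i / cosα_i.
Slice 1: Δl = 2.3/cos(-4.7°) = 2.308 m; N'_1 = 100·cos(-4.7°) = 99.7; c'Δl = 18.00; W sinα = -8.2
Slice 2: Δl = 1.4/cos17.1° = 1.465 m; N'_2 = 59·cos17.1° = 56.4; c'Δl = 11.43; W sinα = 17.3
Slice 3: Δl = 2.0/cos39.8° = 2.603 m; N'_3 = 46·cos39.8° = 35.3; c'Δl = 20.31; W sinα = 29.4
Σc'Δl = 49.7 kN/m; ΣN' = 191.4 kN/m; ΣW sinα = 38.6 kN/m
Resisting = 49.7 + 191.4·tan20.9° = 49.7 + 73.1 = 122.8 kN/m
FS = 122.8 / 38.6 = 3.182

FS = 3.18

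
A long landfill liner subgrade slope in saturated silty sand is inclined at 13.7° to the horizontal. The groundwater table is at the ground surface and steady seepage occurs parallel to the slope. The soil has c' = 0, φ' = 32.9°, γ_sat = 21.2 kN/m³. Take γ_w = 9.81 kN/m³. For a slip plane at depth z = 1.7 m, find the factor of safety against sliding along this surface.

With seepage parallel to the slope and the water table at the surface, the effective normal stress on the slip plane uses the buoyant unit weight γ' = γ_sat − γ_w while the driving shear stress uses γ_sat:
FS = [c' + γ' z cos²β tanφ'] / [γ_sat z sinβ cosβ]
(For c' = 0 this reduces to FS = (γ'/γ_sat)·tanφ'/tanβ.)
γ' = 21.2 − 9.81 = 11.39 kN/m³
Numerator = 0.0 + 11.39·1.7·cos²13.7°·tan32.9° = 0.0 + 11.39·1.7·0.9439·0.6469 = 11.824 kPa
Denominator = 21.2·1.7·sin13.7°·cos13.7° = 21.2·1.7·0.2368·0.9715 = 8.293 kPa
FS = 11.824 / 8.293 = 1.426

FS = 1.43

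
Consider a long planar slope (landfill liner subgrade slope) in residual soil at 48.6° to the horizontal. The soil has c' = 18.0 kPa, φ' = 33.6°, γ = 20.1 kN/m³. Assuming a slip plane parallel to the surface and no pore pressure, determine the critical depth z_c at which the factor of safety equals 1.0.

Setting FS = 1.00 in FS = [c' + γz cos²β tanφ'] / [γz sinβ cosβ] and solving for z:
z = c' / [γ cosβ (FS·sinβ − cosβ·tanφ')]
  = 18.0 / [20.1·cos48.6°·(1.00·sin48.6° − cos48.6°·tan33.6°)]
  = 18.0 / [20.1·0.6613·(1.00·0.7501 − 0.6613·0.6644)]
  = 18.0 / 4.1304 = 4.358 m

z_c = 4.36 m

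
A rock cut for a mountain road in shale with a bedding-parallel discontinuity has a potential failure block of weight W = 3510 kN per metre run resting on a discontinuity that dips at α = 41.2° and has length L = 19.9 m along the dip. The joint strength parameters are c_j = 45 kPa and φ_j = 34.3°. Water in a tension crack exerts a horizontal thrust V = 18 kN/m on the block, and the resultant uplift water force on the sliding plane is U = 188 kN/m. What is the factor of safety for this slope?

FS = 1.10

Resolving the block weight along and normal to the plane and applying the Mohr–Coulomb strength on the joint:
N' = W cosα − U − V sinα = 3510·cos41.2° − 188 − 18·sin41.2° = 2441.1 kN/m
Driving force T = W sinα + V cosα = 3510·sin41.2° + 18·cos41.2° = 2325.5 kN/m
Resisting force R = c_j·L + N'·tanφ_j = 45·19.9 + 2441.1·tan34.3° = 895.5 + 1665.2 = 2560.7 kN/m
FS = R / T = 2560.7 / 2325.5 = 1.101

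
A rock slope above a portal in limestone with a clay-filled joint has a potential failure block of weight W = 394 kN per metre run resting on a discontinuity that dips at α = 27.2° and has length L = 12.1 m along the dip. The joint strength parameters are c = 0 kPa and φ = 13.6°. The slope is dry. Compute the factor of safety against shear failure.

FS = 0.47

Resolving the block weight along and normal to the plane and applying the Mohr–Coulomb strength on the joint:
N' = W cosα = 394·cos27.2° = 350.4 kN/m
Driving force T = W sinα = 394·sin27.2° = 180.1 kN/m
Resisting force R = c·L + N'·tanφ = 0·12.1 + 350.4·tan13.6° = 0.0 + 84.8 = 84.8 kN/m
FS = R / T = 84.8 / 180.1 = 0.471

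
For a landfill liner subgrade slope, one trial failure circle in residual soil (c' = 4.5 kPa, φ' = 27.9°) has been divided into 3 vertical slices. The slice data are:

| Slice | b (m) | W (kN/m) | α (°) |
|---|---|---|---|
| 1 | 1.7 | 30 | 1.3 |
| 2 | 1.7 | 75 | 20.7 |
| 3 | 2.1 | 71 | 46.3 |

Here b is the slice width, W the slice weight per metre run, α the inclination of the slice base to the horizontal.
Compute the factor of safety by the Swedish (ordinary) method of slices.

Ordinary method of slices: FS = Σ[c'·Δl_i + (W_i cosα_i)·tanφ'] / Σ W_i sinα_i, with Δl_i = b_i / cosα_i.
Slice 1: Δl = 1.7/cos1.3° = 1.700 m; N'_1 = 30·cos1.3° = 30.0; c'Δl = 7.65; W sinα = 0.7
Slice 2: Δl = 1.7/cos20.7° = 1.817 m; N'_2 = 75·cos20.7° = 70.2; c'Δl = 8.18; W sinα = 26.5
Slice 3: Δl = 2.1/cos46.3° = 3.040 m; N'_3 = 71·cos46.3° = 49.1; c'Δl = 13.68; W sinα = 51.3
Σc'Δl = 29.5 kN/m; ΣN' = 149.2 kN/m; ΣW sinα = 78.5 kN/m
Resisting = 29.5 + 149.2·tan27.9° = 29.5 + 79.0 = 108.5 kN/m
FS = 108.5 / 78.5 = 1.382

FS = 1.38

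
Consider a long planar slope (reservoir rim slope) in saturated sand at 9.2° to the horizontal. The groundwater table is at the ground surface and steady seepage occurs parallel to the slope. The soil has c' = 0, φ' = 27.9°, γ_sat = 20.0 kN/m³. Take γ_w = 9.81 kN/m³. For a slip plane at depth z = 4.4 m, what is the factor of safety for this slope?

With seepage parallel to the slope and the water table at the surface, the effective normal stress on the slip plane uses the buoyant unit weight γ' = γ_sat − γ_w while the driving shear stress uses γ_sat:
FS = [c' + γ' z cos²β tanφ'] / [γ_sat z sinβ cosβ]
(For c' = 0 this reduces to FS = (γ'/γ_sat)·tanφ'/tanβ.)
γ' = 20.0 − 9.81 = 10.19 kN/m³
Numerator = 0.0 + 10.19·4.4·cos²9.2°·tan27.9° = 0.0 + 10.19·4.4·0.9744·0.5295 = 23.133 kPa
Denominator = 20.0·4.4·sin9.2°·cos9.2° = 20.0·4.4·0.1599·0.9871 = 13.889 kPa
FS = 23.133 / 13.889 = 1.666

FS = 1.67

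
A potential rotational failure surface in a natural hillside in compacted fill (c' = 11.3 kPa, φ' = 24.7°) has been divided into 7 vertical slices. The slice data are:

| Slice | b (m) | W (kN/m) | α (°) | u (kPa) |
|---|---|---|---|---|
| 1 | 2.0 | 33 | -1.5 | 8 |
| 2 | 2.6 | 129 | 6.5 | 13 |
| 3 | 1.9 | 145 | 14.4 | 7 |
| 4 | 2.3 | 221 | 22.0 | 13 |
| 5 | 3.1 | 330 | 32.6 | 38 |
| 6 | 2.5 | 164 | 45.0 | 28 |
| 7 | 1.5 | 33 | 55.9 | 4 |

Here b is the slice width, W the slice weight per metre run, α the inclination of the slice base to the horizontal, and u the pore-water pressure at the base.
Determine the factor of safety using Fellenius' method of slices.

FS = 1.05

Ordinary method of slices: FS = Σ[c'·Δl_i + (W_i cosα_i − u_i·Δl_i)·tanφ'] / Σ W_i sinα_i, with Δl_i = b_i / cosα_i.
Slice 1: Δl = 2.0/cos(-1.5°) = 2.001 m; N'_1 = 33·cos(-1.5°) − 8·2.001 = 17.0; c'Δl = 22.61; W sinα = -0.9
Slice 2: Δl = 2.6/cos6.5° = 2.617 m; N'_2 = 129·cos6.5° − 13·2.617 = 94.2; c'Δl = 29.57; W sinα = 14.6
Slice 3: Δl = 1.9/cos14.4° = 1.962 m; N'_3 = 145·cos14.4° − 7·1.962 = 126.7; c'Δl = 22.17; W sinα = 36.1
Slice 4: Δl = 2.3/cos22.0° = 2.481 m; N'_4 = 221·cos22.0° − 13·2.481 = 172.7; c'Δl = 28.03; W sinα = 82.8
Slice 5: Δl = 3.1/cos32.6° = 3.680 m; N'_5 = 330·cos32.6° − 38·3.680 = 138.2; c'Δl = 41.58; W sinα = 177.8
Slice 6: Δl = 2.5/cos45.0° = 3.536 m; N'_6 = 164·cos45.0° − 28·3.536 = 17.0; c'Δl = 39.95; W sinα = 116.0
Slice 7: Δl = 1.5/cos55.9° = 2.676 m; N'_7 = 33·cos55.9° − 4·2.676 = 7.8; c'Δl = 30.23; W sinα = 27.3
Σc'Δl = 214.1 kN/m; ΣN' = 573.5 kN/m; ΣW sinα = 453.7 kN/m
Resisting = 214.1 + 573.5·tan24.7° = 214.1 + 263.8 = 477.9 kN/m
FS = 477.9 / 453.7 = 1.053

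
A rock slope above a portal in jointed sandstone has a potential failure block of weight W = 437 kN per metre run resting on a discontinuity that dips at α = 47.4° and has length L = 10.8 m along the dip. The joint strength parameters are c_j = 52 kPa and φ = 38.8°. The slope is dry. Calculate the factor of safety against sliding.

FS = 2.49

Resolving the block weight along and normal to the plane and applying the Mohr–Coulomb strength on the joint:
N' = W cosα = 437·cos47.4° = 295.8 kN/m
Driving force T = W sinα = 437·sin47.4° = 321.7 kN/m
Resisting force R = c_j·L + N'·tanφ = 52·10.8 + 295.8·tan38.8° = 561.6 + 237.8 = 799.4 kN/m
FS = R / T = 799.4 / 321.7 = 2.485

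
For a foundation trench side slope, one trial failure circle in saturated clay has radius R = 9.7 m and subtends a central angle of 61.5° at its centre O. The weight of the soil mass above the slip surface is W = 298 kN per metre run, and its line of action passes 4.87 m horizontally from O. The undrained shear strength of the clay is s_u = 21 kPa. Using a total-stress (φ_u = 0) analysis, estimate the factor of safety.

FS = 1.46

Taking moments about the centre O, the resisting moment is provided by the undrained shear strength acting along the arc:
Arc length L_a = R·θ = 9.7·(61.5°·π/180) = 9.7·1.0734 = 10.41 m
M_R = s_u·L_a·R = 21·10.41·9.7 = 2120.9 kN·m/m
M_D = W·d = 298·4.87 = 1451.3 kN·m/m
FS = M_R / M_D = 2120.9 / 1451.3 = 1.461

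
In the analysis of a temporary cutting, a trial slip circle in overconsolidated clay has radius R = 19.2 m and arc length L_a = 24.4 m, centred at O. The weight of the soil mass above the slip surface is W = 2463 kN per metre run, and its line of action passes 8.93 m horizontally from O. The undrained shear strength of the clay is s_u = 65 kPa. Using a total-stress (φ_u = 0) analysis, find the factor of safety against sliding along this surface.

FS = 1.38

Taking moments about the centre O, the resisting moment is provided by the undrained shear strength acting along the arc:
M_R = s_u·L_a·R = 65·24.40·19.2 = 30451.2 kN·m/m
M_D = W·d = 2463·8.93 = 21994.6 kN·m/m
FS = M_R / M_D = 30451.2 / 21994.6 = 1.384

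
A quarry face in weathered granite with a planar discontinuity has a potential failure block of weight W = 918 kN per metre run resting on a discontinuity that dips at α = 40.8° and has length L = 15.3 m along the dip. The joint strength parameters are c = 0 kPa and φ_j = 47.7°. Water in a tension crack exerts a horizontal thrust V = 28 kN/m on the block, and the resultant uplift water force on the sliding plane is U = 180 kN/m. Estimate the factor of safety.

FS = 0.88

Resolving the block weight along and normal to the plane and applying the Mohr–Coulomb strength on the joint:
N' = W cosα − U − V sinα = 918·cos40.8° − 180 − 28·sin40.8° = 496.6 kN/m
Driving force T = W sinα + V cosα = 918·sin40.8° + 28·cos40.8° = 621.0 kN/m
Resisting force R = c·L + N'·tanφ_j = 0·15.3 + 496.6·tan47.7° = 0.0 + 545.8 = 545.8 kN/m
FS = R / T = 545.8 / 621.0 = 0.879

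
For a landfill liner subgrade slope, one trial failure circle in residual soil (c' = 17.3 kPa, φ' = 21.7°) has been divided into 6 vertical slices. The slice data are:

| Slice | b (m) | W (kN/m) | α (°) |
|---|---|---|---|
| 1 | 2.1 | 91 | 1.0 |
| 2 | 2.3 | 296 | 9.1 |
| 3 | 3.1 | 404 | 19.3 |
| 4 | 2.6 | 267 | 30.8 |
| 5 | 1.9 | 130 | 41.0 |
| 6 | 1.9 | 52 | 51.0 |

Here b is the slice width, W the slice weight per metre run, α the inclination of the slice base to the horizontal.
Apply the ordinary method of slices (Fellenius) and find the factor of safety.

Ordinary method of slices: FS = Σ[c'·Δl_i + (W_i cosα_i)·tanφ'] / Σ W_i sinα_i, with Δl_i = b_i / cosα_i.
Slice 1: Δl = 2.1/cos1.0° = 2.100 m; N'_1 = 91·cos1.0° = 91.0; c'Δl = 36.34; W sinα = 1.6
Slice 2: Δl = 2.3/cos9.1° = 2.329 m; N'_2 = 296·cos9.1° = 292.3; c'Δl = 40.30; W sinα = 46.8
Slice 3: Δl = 3.1/cos19.3° = 3.285 m; N'_3 = 404·cos19.3° = 381.3; c'Δl = 56.82; W sinα = 133.5
Slice 4: Δl = 2.6/cos30.8° = 3.027 m; N'_4 = 267·cos30.8° = 229.3; c'Δl = 52.37; W sinα = 136.7
Slice 5: Δl = 1.9/cos41.0° = 2.518 m; N'_5 = 130·cos41.0° = 98.1; c'Δl = 43.55; W sinα = 85.3
Slice 6: Δl = 1.9/cos51.0° = 3.019 m; N'_6 = 52·cos51.0° = 32.7; c'Δl = 52.23; W sinα = 40.4
Σc'Δl = 281.6 kN/m; ΣN' = 1124.7 kN/m; ΣW sinα = 444.3 kN/m
Resisting = 281.6 + 1124.7·tan21.7° = 281.6 + 447.6 = 729.2 kN/m
FS = 729.2 / 444.3 = 1.641

FS = 1.64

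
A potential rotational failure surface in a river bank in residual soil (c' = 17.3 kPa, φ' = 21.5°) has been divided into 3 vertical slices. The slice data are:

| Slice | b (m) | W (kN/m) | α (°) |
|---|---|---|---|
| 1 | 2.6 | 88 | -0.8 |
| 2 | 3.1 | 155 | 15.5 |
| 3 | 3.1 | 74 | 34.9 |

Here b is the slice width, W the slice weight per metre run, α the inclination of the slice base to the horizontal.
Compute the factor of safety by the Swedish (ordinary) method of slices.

FS = 3.43

Ordinary method of slices: FS = Σ[c'·Δl_i + (W_i cosα_i)·tanφ'] / Σ W_i sinα_i, with Δl_i = b_i / cosα_i.
Slice 1: Δl = 2.6/cos(-0.8°) = 2.600 m; N'_1 = 88·cos(-0.8°) = 88.0; c'Δl = 44.98; W sinα = -1.2
Slice 2: Δl = 3.1/cos15.5° = 3.217 m; N'_2 = 155·cos15.5° = 149.4; c'Δl = 55.65; W sinα = 41.4
Slice 3: Δl = 3.1/cos34.9° = 3.780 m; N'_3 = 74·cos34.9° = 60.7; c'Δl = 65.39; W sinα = 42.3
Σc'Δl = 166.0 kN/m; ΣN' = 298.0 kN/m; ΣW sinα = 82.5 kN/m
Resisting = 166.0 + 298.0·tan21.5° = 166.0 + 117.4 = 283.4 kN/m
FS = 283.4 / 82.5 = 3.434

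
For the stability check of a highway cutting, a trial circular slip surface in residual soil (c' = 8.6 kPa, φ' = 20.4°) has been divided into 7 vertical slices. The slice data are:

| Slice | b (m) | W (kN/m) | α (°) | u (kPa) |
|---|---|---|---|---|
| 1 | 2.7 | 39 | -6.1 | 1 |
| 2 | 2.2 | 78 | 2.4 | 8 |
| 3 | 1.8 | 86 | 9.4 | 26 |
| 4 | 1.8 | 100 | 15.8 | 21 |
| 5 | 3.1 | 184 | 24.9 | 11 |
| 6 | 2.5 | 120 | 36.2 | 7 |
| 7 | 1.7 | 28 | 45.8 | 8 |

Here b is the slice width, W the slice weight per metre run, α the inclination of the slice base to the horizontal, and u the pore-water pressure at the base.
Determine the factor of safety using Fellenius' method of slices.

FS = 1.43

Ordinary method of slices: FS = Σ[c'·Δl_i + (W_i cosα_i − u_i·Δl_i)·tanφ'] / Σ W_i sinα_i, with Δl_i = b_i / cosα_i.
Slice 1: Δl = 2.7/cos(-6.1°) = 2.715 m; N'_1 = 39·cos(-6.1°) − 1·2.715 = 36.1; c'Δl = 23.35; W sinα = -4.1
Slice 2: Δl = 2.2/cos2.4° = 2.202 m; N'_2 = 78·cos2.4° − 8·2.202 = 60.3; c'Δl = 18.94; W sinα = 3.3
Slice 3: Δl = 1.8/cos9.4° = 1.824 m; N'_3 = 86·cos9.4° − 26·1.824 = 37.4; c'Δl = 15.69; W sinα = 14.0
Slice 4: Δl = 1.8/cos15.8° = 1.871 m; N'_4 = 100·cos15.8° − 21·1.871 = 56.9; c'Δl = 16.09; W sinα = 27.2
Slice 5: Δl = 3.1/cos24.9° = 3.418 m; N'_5 = 184·cos24.9° − 11·3.418 = 129.3; c'Δl = 29.39; W sinα = 77.5
Slice 6: Δl = 2.5/cos36.2° = 3.098 m; N'_6 = 120·cos36.2° − 7·3.098 = 75.1; c'Δl = 26.64; W sinα = 70.9
Slice 7: Δl = 1.7/cos45.8° = 2.438 m; N'_7 = 28·cos45.8° − 8·2.438 = 0.0; c'Δl = 20.97; W sinα = 20.1
Σc'Δl = 151.1 kN/m; ΣN' = 395.2 kN/m; ΣW sinα = 208.8 kN/m
Resisting = 151.1 + 395.2·tan20.4° = 151.1 + 147.0 = 298.0 kN/m
FS = 298.0 / 208.8 = 1.427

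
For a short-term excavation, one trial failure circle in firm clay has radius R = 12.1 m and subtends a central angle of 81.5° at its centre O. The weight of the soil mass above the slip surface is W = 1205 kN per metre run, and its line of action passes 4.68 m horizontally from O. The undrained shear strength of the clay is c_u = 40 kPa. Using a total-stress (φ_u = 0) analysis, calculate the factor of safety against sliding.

FS = 1.48

Taking moments about the centre O, the resisting moment is provided by the undrained shear strength acting along the arc:
Arc length L_a = R·θ = 12.1·(81.5°·π/180) = 12.1·1.4224 = 17.21 m
M_R = c_u·L_a·R = 40·17.21·12.1 = 8330.4 kN·m/m
M_D = W·d = 1205·4.68 = 5639.4 kN·m/m
FS = M_R / M_D = 8330.4 / 5639.4 = 1.477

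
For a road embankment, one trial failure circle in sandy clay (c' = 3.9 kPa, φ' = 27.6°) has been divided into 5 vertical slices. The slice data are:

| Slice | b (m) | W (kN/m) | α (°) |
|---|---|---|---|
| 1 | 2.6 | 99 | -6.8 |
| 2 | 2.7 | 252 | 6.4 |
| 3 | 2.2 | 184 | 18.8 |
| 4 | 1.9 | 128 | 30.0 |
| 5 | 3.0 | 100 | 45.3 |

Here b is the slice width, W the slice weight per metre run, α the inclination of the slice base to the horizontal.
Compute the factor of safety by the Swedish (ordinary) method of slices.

Ordinary method of slices: FS = Σ[c'·Δl_i + (W_i cosα_i)·tanφ'] / Σ W_i sinα_i, with Δl_i = b_i / cosα_i.
Slice 1: Δl = 2.6/cos(-6.8°) = 2.618 m; N'_1 = 99·cos(-6.8°) = 98.3; c'Δl = 10.21; W sinα = -11.7
Slice 2: Δl = 2.7/cos6.4° = 2.717 m; N'_2 = 252·cos6.4° = 250.4; c'Δl = 10.60; W sinα = 28.1
Slice 3: Δl = 2.2/cos18.8° = 2.324 m; N'_3 = 184·cos18.8° = 174.2; c'Δl = 9.06; W sinα = 59.3
Slice 4: Δl = 1.9/cos30.0° = 2.194 m; N'_4 = 128·cos30.0° = 110.9; c'Δl = 8.56; W sinα = 64.0
Slice 5: Δl = 3.0/cos45.3° = 4.265 m; N'_5 = 100·cos45.3° = 70.3; c'Δl = 16.63; W sinα = 71.1
Σc'Δl = 55.1 kN/m; ΣN' = 704.1 kN/m; ΣW sinα = 210.7 kN/m
Resisting = 55.1 + 704.1·tan27.6° = 55.1 + 368.1 = 423.2 kN/m
FS = 423.2 / 210.7 = 2.008

FS = 2.01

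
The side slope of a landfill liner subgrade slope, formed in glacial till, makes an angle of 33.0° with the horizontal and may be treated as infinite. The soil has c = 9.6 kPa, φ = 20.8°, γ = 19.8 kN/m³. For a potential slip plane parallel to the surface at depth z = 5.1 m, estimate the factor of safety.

FS = 0.79

For an infinite slope with a slip plane parallel to the surface (no pore pressure): FS = [c + γz cos²β tanφ] / [γz sinβ cosβ].
γz = 19.8·5.1 = 100.98 kN/m²
Numerator = 9.6 + 100.98·cos²33.0°·tan20.8° = 9.6 + 100.98·0.7034·0.3799 = 36.580 kPa
Denominator = 100.98·sin33.0°·cos33.0° = 100.98·0.5446·0.8387 = 46.125 kPa
FS = 36.580 / 46.125 = 0.793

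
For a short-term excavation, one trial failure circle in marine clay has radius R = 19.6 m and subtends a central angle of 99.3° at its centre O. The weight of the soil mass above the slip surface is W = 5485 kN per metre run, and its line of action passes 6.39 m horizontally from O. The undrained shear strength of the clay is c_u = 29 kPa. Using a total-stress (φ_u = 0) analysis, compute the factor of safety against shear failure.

Taking moments about the centre O, the resisting moment is provided by the undrained shear strength acting along the arc:
Arc length L_a = R·θ = 19.6·(99.3°·π/180) = 19.6·1.7331 = 33.97 m
M_R = c_u·L_a·R = 29·33.97·19.6 = 19308.0 kN·m/m
M_D = W·d = 5485·6.39 = 35049.2 kN·m/m
FS = M_R / M_D = 19308.0 / 35049.2 = 0.551

FS = 0.55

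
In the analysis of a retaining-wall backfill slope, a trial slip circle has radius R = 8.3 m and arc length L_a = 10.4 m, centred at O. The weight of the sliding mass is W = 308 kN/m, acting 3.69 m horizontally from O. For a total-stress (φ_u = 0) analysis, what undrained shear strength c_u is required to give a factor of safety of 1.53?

c_u = 20.1 kPa

FS = c_u·L_a·R / (W·d), so c_u = FS·W·d / (L_a·R).
c_u = 1.53·308·3.69 / (10.40·8.3) = 1738.9 / 86.32 = 20.14 kPa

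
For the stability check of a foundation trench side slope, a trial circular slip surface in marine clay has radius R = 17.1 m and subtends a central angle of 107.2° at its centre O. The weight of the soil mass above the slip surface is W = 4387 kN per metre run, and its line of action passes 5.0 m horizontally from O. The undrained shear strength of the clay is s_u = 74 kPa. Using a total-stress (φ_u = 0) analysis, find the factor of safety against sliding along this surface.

FS = 1.85

Taking moments about the centre O, the resisting moment is provided by the undrained shear strength acting along the arc:
Arc length L_a = R·θ = 17.1·(107.2°·π/180) = 17.1·1.8710 = 31.99 m
M_R = s_u·L_a·R = 74·31.99·17.1 = 40485.2 kN·m/m
M_D = W·d = 4387·5.0 = 21935.0 kN·m/m
FS = M_R / M_D = 40485.2 / 21935.0 = 1.846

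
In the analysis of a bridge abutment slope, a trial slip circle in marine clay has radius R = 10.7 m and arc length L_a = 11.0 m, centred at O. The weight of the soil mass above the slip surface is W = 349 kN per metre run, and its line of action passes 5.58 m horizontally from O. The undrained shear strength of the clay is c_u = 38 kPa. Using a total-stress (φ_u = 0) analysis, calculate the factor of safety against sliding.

Taking moments about the centre O, the resisting moment is provided by the undrained shear strength acting along the arc:
M_R = c_u·L_a·R = 38·11.00·10.7 = 4472.6 kN·m/m
M_D = W·d = 349·5.58 = 1947.4 kN·m/m
FS = M_R / M_D = 4472.6 / 1947.4 = 2.297

FS = 2.30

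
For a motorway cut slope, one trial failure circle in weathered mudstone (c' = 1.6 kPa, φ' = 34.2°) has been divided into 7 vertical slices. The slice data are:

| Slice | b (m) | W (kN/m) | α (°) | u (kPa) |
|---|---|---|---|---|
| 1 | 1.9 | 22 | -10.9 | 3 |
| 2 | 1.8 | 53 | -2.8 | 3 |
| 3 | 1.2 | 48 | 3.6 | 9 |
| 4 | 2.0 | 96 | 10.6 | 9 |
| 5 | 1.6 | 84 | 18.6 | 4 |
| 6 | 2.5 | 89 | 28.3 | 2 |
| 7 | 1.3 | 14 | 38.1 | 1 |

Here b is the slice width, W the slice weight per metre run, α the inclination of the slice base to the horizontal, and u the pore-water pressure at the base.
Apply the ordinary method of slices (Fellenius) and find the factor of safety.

Ordinary method of slices: FS = Σ[c'·Δl_i + (W_i cosα_i − u_i·Δl_i)·tanφ'] / Σ W_i sinα_i, with Δl_i = b_i / cosα_i.
Slice 1: Δl = 1.9/cos(-10.9°) = 1.935 m; N'_1 = 22·cos(-10.9°) − 3·1.935 = 15.8; c'Δl = 3.10; W sinα = -4.2
Slice 2: Δl = 1.8/cos(-2.8°) = 1.802 m; N'_2 = 53·cos(-2.8°) − 3·1.802 = 47.5; c'Δl = 2.88; W sinα = -2.6
Slice 3: Δl = 1.2/cos3.6° = 1.202 m; N'_3 = 48·cos3.6° − 9·1.202 = 37.1; c'Δl = 1.92; W sinα = 3.0
Slice 4: Δl = 2.0/cos10.6° = 2.035 m; N'_4 = 96·cos10.6° − 9·2.035 = 76.0; c'Δl = 3.26; W sinα = 17.7
Slice 5: Δl = 1.6/cos18.6° = 1.688 m; N'_5 = 84·cos18.6° − 4·1.688 = 72.9; c'Δl = 2.70; W sinα = 26.8
Slice 6: Δl = 2.5/cos28.3° = 2.839 m; N'_6 = 89·cos28.3° − 2·2.839 = 72.7; c'Δl = 4.54; W sinα = 42.2
Slice 7: Δl = 1.3/cos38.1° = 1.652 m; N'_7 = 14·cos38.1° − 1·1.652 = 9.4; c'Δl = 2.64; W sinα = 8.6
Σc'Δl = 21.0 kN/m; ΣN' = 331.4 kN/m; ΣW sinα = 91.5 kN/m
Resisting = 21.0 + 331.4·tan34.2° = 21.0 + 225.2 = 246.2 kN/m
FS = 246.2 / 91.5 = 2.690

FS = 2.69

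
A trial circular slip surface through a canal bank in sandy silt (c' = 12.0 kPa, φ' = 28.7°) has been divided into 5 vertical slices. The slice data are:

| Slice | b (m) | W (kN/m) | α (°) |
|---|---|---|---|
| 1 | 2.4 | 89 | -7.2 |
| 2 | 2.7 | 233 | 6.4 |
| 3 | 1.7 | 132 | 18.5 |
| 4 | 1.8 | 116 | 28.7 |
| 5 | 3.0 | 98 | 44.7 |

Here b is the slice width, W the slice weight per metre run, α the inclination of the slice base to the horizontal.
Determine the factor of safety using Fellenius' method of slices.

FS = 2.73

Ordinary method of slices: FS = Σ[c'·Δl_i + (W_i cosα_i)·tanφ'] / Σ W_i sinα_i, with Δl_i = b_i / cosα_i.
Slice 1: Δl = 2.4/cos(-7.2°) = 2.419 m; N'_1 = 89·cos(-7.2°) = 88.3; c'Δl = 29.03; W sinα = -11.2
Slice 2: Δl = 2.7/cos6.4° = 2.717 m; N'_2 = 233·cos6.4° = 231.5; c'Δl = 32.60; W sinα = 26.0
Slice 3: Δl = 1.7/cos18.5° = 1.793 m; N'_3 = 132·cos18.5° = 125.2; c'Δl = 21.51; W sinα = 41.9
Slice 4: Δl = 1.8/cos28.7° = 2.052 m; N'_4 = 116·cos28.7° = 101.7; c'Δl = 24.63; W sinα = 55.7
Slice 5: Δl = 3.0/cos44.7° = 4.221 m; N'_5 = 98·cos44.7° = 69.7; c'Δl = 50.65; W sinα = 68.9
Σc'Δl = 158.4 kN/m; ΣN' = 616.4 kN/m; ΣW sinα = 181.3 kN/m
Resisting = 158.4 + 616.4·tan28.7° = 158.4 + 337.5 = 495.9 kN/m
FS = 495.9 / 181.3 = 2.735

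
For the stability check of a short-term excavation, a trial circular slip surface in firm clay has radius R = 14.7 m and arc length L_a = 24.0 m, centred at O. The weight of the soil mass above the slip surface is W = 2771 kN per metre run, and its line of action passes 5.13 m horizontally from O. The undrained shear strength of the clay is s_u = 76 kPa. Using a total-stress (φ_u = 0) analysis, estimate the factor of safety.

Taking moments about the centre O, the resisting moment is provided by the undrained shear strength acting along the arc:
M_R = s_u·L_a·R = 76·24.00·14.7 = 26812.8 kN·m/m
M_D = W·d = 2771·5.13 = 14215.2 kN·m/m
FS = M_R / M_D = 26812.8 / 14215.2 = 1.886

FS = 1.89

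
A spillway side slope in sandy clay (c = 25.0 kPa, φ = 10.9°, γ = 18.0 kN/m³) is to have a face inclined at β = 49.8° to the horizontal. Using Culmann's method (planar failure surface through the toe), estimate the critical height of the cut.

H_c = 18.79 m

Culmann's analysis gives the critical failure plane at α_cr = (β + φ)/2 = (49.8 + 10.9)/2 = 30.3°, and the critical height
H_c = (4c/γ) · sinβ cosφ / [1 − cos(β − φ)]
    = (4·25.0/18.0) · sin49.8°·cos10.9° / [1 − cos(38.9°)]
    = 5.556 · 0.7638·0.9820 / [1 − 0.7782]
    = 5.556 · 0.7500 / 0.2218
    = 18.79 m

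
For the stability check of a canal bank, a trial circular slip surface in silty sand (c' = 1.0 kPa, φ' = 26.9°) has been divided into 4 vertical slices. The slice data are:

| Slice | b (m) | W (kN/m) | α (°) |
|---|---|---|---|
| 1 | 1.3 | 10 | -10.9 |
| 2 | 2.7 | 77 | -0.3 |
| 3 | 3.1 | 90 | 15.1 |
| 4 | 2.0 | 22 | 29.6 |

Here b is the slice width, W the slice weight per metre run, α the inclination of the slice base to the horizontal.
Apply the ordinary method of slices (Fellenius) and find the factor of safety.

Ordinary method of slices: FS = Σ[c'·Δl_i + (W_i cosα_i)·tanφ'] / Σ W_i sinα_i, with Δl_i = b_i / cosα_i.
Slice 1: Δl = 1.3/cos(-10.9°) = 1.324 m; N'_1 = 10·cos(-10.9°) = 9.8; c'Δl = 1.32; W sinα = -1.9
Slice 2: Δl = 2.7/cos(-0.3°) = 2.700 m; N'_2 = 77·cos(-0.3°) = 77.0; c'Δl = 2.70; W sinα = -0.4
Slice 3: Δl = 3.1/cos15.1° = 3.211 m; N'_3 = 90·cos15.1° = 86.9; c'Δl = 3.21; W sinα = 23.4
Slice 4: Δl = 2.0/cos29.6° = 2.300 m; N'_4 = 22·cos29.6° = 19.1; c'Δl = 2.30; W sinα = 10.9
Σc'Δl = 9.5 kN/m; ΣN' = 192.8 kN/m; ΣW sinα = 32.0 kN/m
Resisting = 9.5 + 192.8·tan26.9° = 9.5 + 97.8 = 107.4 kN/m
FS = 107.4 / 32.0 = 3.353

FS = 3.35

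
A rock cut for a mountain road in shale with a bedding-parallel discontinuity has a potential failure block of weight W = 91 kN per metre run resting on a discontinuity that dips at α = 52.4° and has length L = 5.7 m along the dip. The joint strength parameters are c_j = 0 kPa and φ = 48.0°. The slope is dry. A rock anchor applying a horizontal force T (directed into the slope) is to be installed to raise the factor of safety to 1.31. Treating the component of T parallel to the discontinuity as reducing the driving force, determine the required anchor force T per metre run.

Resolving forces along and normal to the sliding plane, with the horizontal anchor force T adding T·sinα to the effective normal force and T·cosα acting up the plane against the driving force:
FS = [c_jL + (W cosα + T sinα) tanφ] / [W sinα − T cosα]
Without the anchor: N' = 55.5 kN/m, driving T_d = 72.1 kN/m, resisting R = 0·5.7 + 55.5·tan48.0° = 61.7 kN/m, FS = 0.86.
Setting FS = 1.31 and solving for T:
1.31·(72.1 − T cos52.4°) = 61.7 + T sin52.4°·tan48.0°
T·(sin52.4°·tan48.0° + 1.31·cos52.4°) = 1.31·72.1 − 61.7
T·(0.7923·1.1106 + 1.31·0.6101) = 94.4 − 61.7 = 32.8
T·1.6792 = 32.8
T = 19.5 kN/m

T = 20 kN/m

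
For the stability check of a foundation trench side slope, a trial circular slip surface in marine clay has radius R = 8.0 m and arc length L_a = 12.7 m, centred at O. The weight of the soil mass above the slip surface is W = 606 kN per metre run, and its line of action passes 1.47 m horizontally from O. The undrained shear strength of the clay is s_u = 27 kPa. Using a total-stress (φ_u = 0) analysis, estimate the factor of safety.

FS = 3.08

Taking moments about the centre O, the resisting moment is provided by the undrained shear strength acting along the arc:
M_R = s_u·L_a·R = 27·12.70·8.0 = 2743.2 kN·m/m
M_D = W·d = 606·1.47 = 890.8 kN·m/m
FS = M_R / M_D = 2743.2 / 890.8 = 3.079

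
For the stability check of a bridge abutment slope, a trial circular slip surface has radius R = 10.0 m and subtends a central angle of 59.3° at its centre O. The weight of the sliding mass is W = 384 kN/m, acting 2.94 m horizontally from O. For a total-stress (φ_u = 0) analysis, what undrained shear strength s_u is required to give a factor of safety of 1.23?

s_u = 13.4 kPa

FS = s_u·L_a·R / (W·d), so s_u = FS·W·d / (L_a·R).
Arc length L_a = R·θ = 10.0·(59.3°·π/180) = 10.0·1.0350 = 10.35 m
s_u = 1.23·384·2.94 / (10.35·10.0) = 1388.6 / 103.50 = 13.42 kPa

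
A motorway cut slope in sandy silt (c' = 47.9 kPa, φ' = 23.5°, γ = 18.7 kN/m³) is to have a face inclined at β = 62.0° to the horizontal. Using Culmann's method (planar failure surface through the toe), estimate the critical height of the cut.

Culmann's analysis gives the critical failure plane at α_cr = (β + φ')/2 = (62.0 + 23.5)/2 = 42.8°, and the critical height
H_c = (4c'/γ) · sinβ cosφ' / [1 − cos(β − φ')]
    = (4·47.9/18.7) · sin62.0°·cos23.5° / [1 − cos(38.5°)]
    = 10.246 · 0.8829·0.9171 / [1 − 0.7826]
    = 10.246 · 0.8097 / 0.2174
    = 38.16 m

H_c = 38.16 m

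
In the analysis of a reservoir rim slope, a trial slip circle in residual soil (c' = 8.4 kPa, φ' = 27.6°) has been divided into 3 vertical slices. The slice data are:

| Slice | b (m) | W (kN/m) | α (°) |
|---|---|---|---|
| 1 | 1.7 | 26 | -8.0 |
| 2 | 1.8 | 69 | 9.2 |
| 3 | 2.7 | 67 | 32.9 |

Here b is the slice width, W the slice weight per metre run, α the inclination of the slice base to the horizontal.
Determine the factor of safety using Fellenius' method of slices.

Ordinary method of slices: FS = Σ[c'·Δl_i + (W_i cosα_i)·tanφ'] / Σ W_i sinα_i, with Δl_i = b_i / cosα_i.
Slice 1: Δl = 1.7/cos(-8.0°) = 1.717 m; N'_1 = 26·cos(-8.0°) = 25.7; c'Δl = 14.42; W sinα = -3.6
Slice 2: Δl = 1.8/cos9.2° = 1.823 m; N'_2 = 69·cos9.2° = 68.1; c'Δl = 15.32; W sinα = 11.0
Slice 3: Δl = 2.7/cos32.9° = 3.216 m; N'_3 = 67·cos32.9° = 56.3; c'Δl = 27.01; W sinα = 36.4
Σc'Δl = 56.7 kN/m; ΣN' = 150.1 kN/m; ΣW sinα = 43.8 kN/m
Resisting = 56.7 + 150.1·tan27.6° = 56.7 + 78.5 = 135.2 kN/m
FS = 135.2 / 43.8 = 3.087

FS = 3.09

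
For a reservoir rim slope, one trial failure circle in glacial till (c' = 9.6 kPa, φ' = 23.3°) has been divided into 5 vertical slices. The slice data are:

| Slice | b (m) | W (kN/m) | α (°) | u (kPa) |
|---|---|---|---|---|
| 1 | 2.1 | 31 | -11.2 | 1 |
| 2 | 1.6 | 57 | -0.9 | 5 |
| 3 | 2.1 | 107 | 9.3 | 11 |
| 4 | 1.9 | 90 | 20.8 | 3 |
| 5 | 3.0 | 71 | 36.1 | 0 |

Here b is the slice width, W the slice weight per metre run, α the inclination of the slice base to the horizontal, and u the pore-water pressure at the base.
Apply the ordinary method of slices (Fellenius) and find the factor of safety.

FS = 2.83

Ordinary method of slices: FS = Σ[c'·Δl_i + (W_i cosα_i − u_i·Δl_i)·tanφ'] / Σ W_i sinα_i, with Δl_i = b_i / cosα_i.
Slice 1: Δl = 2.1/cos(-11.2°) = 2.141 m; N'_1 = 31·cos(-11.2°) − 1·2.141 = 28.3; c'Δl = 20.55; W sinα = -6.0
Slice 2: Δl = 1.6/cos(-0.9°) = 1.600 m; N'_2 = 57·cos(-0.9°) − 5·1.600 = 49.0; c'Δl = 15.36; W sinα = -0.9
Slice 3: Δl = 2.1/cos9.3° = 2.128 m; N'_3 = 107·cos9.3° − 11·2.128 = 82.2; c'Δl = 20.43; W sinα = 17.3
Slice 4: Δl = 1.9/cos20.8° = 2.032 m; N'_4 = 90·cos20.8° − 3·2.032 = 78.0; c'Δl = 19.51; W sinα = 32.0
Slice 5: Δl = 3.0/cos36.1° = 3.713 m; N'_5 = 71·cos36.1° − 0·3.713 = 57.4; c'Δl = 35.64; W sinα = 41.8
Σc'Δl = 111.5 kN/m; ΣN' = 294.9 kN/m; ΣW sinα = 84.2 kN/m
Resisting = 111.5 + 294.9·tan23.3° = 111.5 + 127.0 = 238.5 kN/m
FS = 238.5 / 84.2 = 2.833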